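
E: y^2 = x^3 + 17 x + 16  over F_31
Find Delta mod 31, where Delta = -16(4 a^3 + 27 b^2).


4 a^3 + 27 b^2 = 4*17^3 + 27*16^2 = 19652 + 6912 = 26564
Delta = -16 * (26564) = -425024
Delta mod 31 = 17

Delta = 17 (mod 31)


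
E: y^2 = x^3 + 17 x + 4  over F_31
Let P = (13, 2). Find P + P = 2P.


Doubling: s = (3 x1^2 + a) / (2 y1)
s = (3*13^2 + 17) / (2*2) mod 31 = 7
x3 = s^2 - 2 x1 mod 31 = 7^2 - 2*13 = 23
y3 = s (x1 - x3) - y1 mod 31 = 7 * (13 - 23) - 2 = 21

2P = (23, 21)


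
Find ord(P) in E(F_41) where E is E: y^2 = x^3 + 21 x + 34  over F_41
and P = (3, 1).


Compute successive multiples of P until we hit O:
  1P = (3, 1)
  2P = (37, 3)
  3P = (22, 22)
  4P = (7, 14)
  5P = (39, 5)
  6P = (39, 36)
  7P = (7, 27)
  8P = (22, 19)
  ... (continuing to 11P)
  11P = O

ord(P) = 11


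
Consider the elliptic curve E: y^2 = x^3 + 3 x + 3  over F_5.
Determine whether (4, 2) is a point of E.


Check whether y^2 = x^3 + 3 x + 3 (mod 5) for (x, y) = (4, 2).
LHS: y^2 = 2^2 mod 5 = 4
RHS: x^3 + 3 x + 3 = 4^3 + 3*4 + 3 mod 5 = 4
LHS = RHS

Yes, on the curve


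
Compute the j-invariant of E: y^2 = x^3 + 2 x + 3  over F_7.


Delta = -16(4 a^3 + 27 b^2) mod 7 = 3
-1728 * (4 a)^3 = -1728 * (4*2)^3 mod 7 = 1
j = 1 * 3^(-1) mod 7 = 5

j = 5 (mod 7)


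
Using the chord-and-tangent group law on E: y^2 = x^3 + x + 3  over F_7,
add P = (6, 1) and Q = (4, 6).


P != Q, so use the chord formula.
s = (y2 - y1) / (x2 - x1) = (5) / (5) mod 7 = 1
x3 = s^2 - x1 - x2 mod 7 = 1^2 - 6 - 4 = 5
y3 = s (x1 - x3) - y1 mod 7 = 1 * (6 - 5) - 1 = 0

P + Q = (5, 0)


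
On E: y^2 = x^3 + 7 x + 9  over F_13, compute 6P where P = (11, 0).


k = 6 = 110_2 (binary, LSB first: 011)
Double-and-add from P = (11, 0):
  bit 0 = 0: acc unchanged = O
  bit 1 = 1: acc = O + O = O
  bit 2 = 1: acc = O + O = O

6P = O


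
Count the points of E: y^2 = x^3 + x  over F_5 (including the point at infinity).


For each x in F_5, count y with y^2 = x^3 + 1 x + 0 mod 5:
  x = 0: RHS = 0, y in [0]  -> 1 point(s)
  x = 2: RHS = 0, y in [0]  -> 1 point(s)
  x = 3: RHS = 0, y in [0]  -> 1 point(s)
Affine points: 3. Add the point at infinity: total = 4.

#E(F_5) = 4


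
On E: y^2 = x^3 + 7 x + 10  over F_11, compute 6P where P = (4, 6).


k = 6 = 110_2 (binary, LSB first: 011)
Double-and-add from P = (4, 6):
  bit 0 = 0: acc unchanged = O
  bit 1 = 1: acc = O + (3, 5) = (3, 5)
  bit 2 = 1: acc = (3, 5) + (6, 9) = (5, 7)

6P = (5, 7)


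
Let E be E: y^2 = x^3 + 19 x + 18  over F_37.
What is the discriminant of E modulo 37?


4 a^3 + 27 b^2 = 4*19^3 + 27*18^2 = 27436 + 8748 = 36184
Delta = -16 * (36184) = -578944
Delta mod 37 = 32

Delta = 32 (mod 37)


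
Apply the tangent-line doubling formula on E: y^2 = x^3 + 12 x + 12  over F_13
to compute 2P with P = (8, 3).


Doubling: s = (3 x1^2 + a) / (2 y1)
s = (3*8^2 + 12) / (2*3) mod 13 = 8
x3 = s^2 - 2 x1 mod 13 = 8^2 - 2*8 = 9
y3 = s (x1 - x3) - y1 mod 13 = 8 * (8 - 9) - 3 = 2

2P = (9, 2)


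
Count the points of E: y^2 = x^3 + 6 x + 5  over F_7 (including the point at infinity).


For each x in F_7, count y with y^2 = x^3 + 6 x + 5 mod 7:
  x = 2: RHS = 4, y in [2, 5]  -> 2 point(s)
  x = 3: RHS = 1, y in [1, 6]  -> 2 point(s)
  x = 4: RHS = 2, y in [3, 4]  -> 2 point(s)
Affine points: 6. Add the point at infinity: total = 7.

#E(F_7) = 7


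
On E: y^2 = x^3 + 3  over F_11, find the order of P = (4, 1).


Compute successive multiples of P until we hit O:
  1P = (4, 1)
  2P = (7, 4)
  3P = (1, 2)
  4P = (0, 5)
  5P = (8, 3)
  6P = (2, 0)
  7P = (8, 8)
  8P = (0, 6)
  ... (continuing to 12P)
  12P = O

ord(P) = 12


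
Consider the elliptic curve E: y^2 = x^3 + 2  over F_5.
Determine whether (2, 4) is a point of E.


Check whether y^2 = x^3 + 0 x + 2 (mod 5) for (x, y) = (2, 4).
LHS: y^2 = 4^2 mod 5 = 1
RHS: x^3 + 0 x + 2 = 2^3 + 0*2 + 2 mod 5 = 0
LHS != RHS

No, not on the curve


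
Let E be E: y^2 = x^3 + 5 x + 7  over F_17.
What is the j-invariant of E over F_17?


Delta = -16(4 a^3 + 27 b^2) mod 17 = 4
-1728 * (4 a)^3 = -1728 * (4*5)^3 mod 17 = 9
j = 9 * 4^(-1) mod 17 = 15

j = 15 (mod 17)


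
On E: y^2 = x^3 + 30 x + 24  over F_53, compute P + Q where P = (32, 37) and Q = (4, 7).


P != Q, so use the chord formula.
s = (y2 - y1) / (x2 - x1) = (23) / (25) mod 53 = 20
x3 = s^2 - x1 - x2 mod 53 = 20^2 - 32 - 4 = 46
y3 = s (x1 - x3) - y1 mod 53 = 20 * (32 - 46) - 37 = 1

P + Q = (46, 1)


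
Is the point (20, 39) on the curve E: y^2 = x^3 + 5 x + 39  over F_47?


Check whether y^2 = x^3 + 5 x + 39 (mod 47) for (x, y) = (20, 39).
LHS: y^2 = 39^2 mod 47 = 17
RHS: x^3 + 5 x + 39 = 20^3 + 5*20 + 39 mod 47 = 8
LHS != RHS

No, not on the curve


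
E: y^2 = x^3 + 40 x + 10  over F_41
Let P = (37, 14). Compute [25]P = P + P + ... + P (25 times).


k = 25 = 11001_2 (binary, LSB first: 10011)
Double-and-add from P = (37, 14):
  bit 0 = 1: acc = O + (37, 14) = (37, 14)
  bit 1 = 0: acc unchanged = (37, 14)
  bit 2 = 0: acc unchanged = (37, 14)
  bit 3 = 1: acc = (37, 14) + (10, 4) = (33, 30)
  bit 4 = 1: acc = (33, 30) + (13, 12) = (20, 35)

25P = (20, 35)


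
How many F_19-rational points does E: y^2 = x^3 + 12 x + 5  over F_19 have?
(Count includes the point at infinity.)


For each x in F_19, count y with y^2 = x^3 + 12 x + 5 mod 19:
  x = 0: RHS = 5, y in [9, 10]  -> 2 point(s)
  x = 3: RHS = 11, y in [7, 12]  -> 2 point(s)
  x = 5: RHS = 0, y in [0]  -> 1 point(s)
  x = 8: RHS = 5, y in [9, 10]  -> 2 point(s)
  x = 9: RHS = 6, y in [5, 14]  -> 2 point(s)
  x = 10: RHS = 4, y in [2, 17]  -> 2 point(s)
  x = 11: RHS = 5, y in [9, 10]  -> 2 point(s)
  x = 15: RHS = 7, y in [8, 11]  -> 2 point(s)
  x = 17: RHS = 11, y in [7, 12]  -> 2 point(s)
  x = 18: RHS = 11, y in [7, 12]  -> 2 point(s)
Affine points: 19. Add the point at infinity: total = 20.

#E(F_19) = 20


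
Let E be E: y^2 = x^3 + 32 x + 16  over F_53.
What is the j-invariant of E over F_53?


Delta = -16(4 a^3 + 27 b^2) mod 53 = 24
-1728 * (4 a)^3 = -1728 * (4*32)^3 mod 53 = 1
j = 1 * 24^(-1) mod 53 = 42

j = 42 (mod 53)


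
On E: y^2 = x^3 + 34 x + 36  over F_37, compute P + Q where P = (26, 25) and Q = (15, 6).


P != Q, so use the chord formula.
s = (y2 - y1) / (x2 - x1) = (18) / (26) mod 37 = 32
x3 = s^2 - x1 - x2 mod 37 = 32^2 - 26 - 15 = 21
y3 = s (x1 - x3) - y1 mod 37 = 32 * (26 - 21) - 25 = 24

P + Q = (21, 24)


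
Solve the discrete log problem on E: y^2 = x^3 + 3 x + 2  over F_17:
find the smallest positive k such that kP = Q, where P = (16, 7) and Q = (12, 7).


Enumerate multiples of P until we hit Q = (12, 7):
  1P = (16, 7)
  2P = (6, 7)
  3P = (12, 10)
  4P = (14, 0)
  5P = (12, 7)
Match found at i = 5.

k = 5


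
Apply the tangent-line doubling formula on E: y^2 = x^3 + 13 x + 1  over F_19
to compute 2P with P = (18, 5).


Doubling: s = (3 x1^2 + a) / (2 y1)
s = (3*18^2 + 13) / (2*5) mod 19 = 13
x3 = s^2 - 2 x1 mod 19 = 13^2 - 2*18 = 0
y3 = s (x1 - x3) - y1 mod 19 = 13 * (18 - 0) - 5 = 1

2P = (0, 1)


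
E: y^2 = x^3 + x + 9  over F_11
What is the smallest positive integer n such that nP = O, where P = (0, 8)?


Compute successive multiples of P until we hit O:
  1P = (0, 8)
  2P = (4, 0)
  3P = (0, 3)
  4P = O

ord(P) = 4


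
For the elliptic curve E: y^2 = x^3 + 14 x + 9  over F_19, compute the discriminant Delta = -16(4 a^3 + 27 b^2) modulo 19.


4 a^3 + 27 b^2 = 4*14^3 + 27*9^2 = 10976 + 2187 = 13163
Delta = -16 * (13163) = -210608
Delta mod 19 = 7

Delta = 7 (mod 19)


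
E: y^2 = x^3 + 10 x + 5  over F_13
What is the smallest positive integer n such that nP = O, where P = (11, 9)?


Compute successive multiples of P until we hit O:
  1P = (11, 9)
  2P = (1, 9)
  3P = (1, 4)
  4P = (11, 4)
  5P = O

ord(P) = 5


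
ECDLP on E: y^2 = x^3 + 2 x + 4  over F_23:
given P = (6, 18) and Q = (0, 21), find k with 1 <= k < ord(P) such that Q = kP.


Enumerate multiples of P until we hit Q = (0, 21):
  1P = (6, 18)
  2P = (17, 11)
  3P = (12, 13)
  4P = (14, 4)
  5P = (19, 22)
  6P = (0, 21)
Match found at i = 6.

k = 6


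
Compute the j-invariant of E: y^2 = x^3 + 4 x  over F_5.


Delta = -16(4 a^3 + 27 b^2) mod 5 = 4
-1728 * (4 a)^3 = -1728 * (4*4)^3 mod 5 = 2
j = 2 * 4^(-1) mod 5 = 3

j = 3 (mod 5)


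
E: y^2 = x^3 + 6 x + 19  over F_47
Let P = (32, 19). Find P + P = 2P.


Doubling: s = (3 x1^2 + a) / (2 y1)
s = (3*32^2 + 6) / (2*19) mod 47 = 34
x3 = s^2 - 2 x1 mod 47 = 34^2 - 2*32 = 11
y3 = s (x1 - x3) - y1 mod 47 = 34 * (32 - 11) - 19 = 37

2P = (11, 37)


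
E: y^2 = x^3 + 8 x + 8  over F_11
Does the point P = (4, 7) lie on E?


Check whether y^2 = x^3 + 8 x + 8 (mod 11) for (x, y) = (4, 7).
LHS: y^2 = 7^2 mod 11 = 5
RHS: x^3 + 8 x + 8 = 4^3 + 8*4 + 8 mod 11 = 5
LHS = RHS

Yes, on the curve


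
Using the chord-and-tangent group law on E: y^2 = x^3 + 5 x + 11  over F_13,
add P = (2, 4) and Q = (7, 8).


P != Q, so use the chord formula.
s = (y2 - y1) / (x2 - x1) = (4) / (5) mod 13 = 6
x3 = s^2 - x1 - x2 mod 13 = 6^2 - 2 - 7 = 1
y3 = s (x1 - x3) - y1 mod 13 = 6 * (2 - 1) - 4 = 2

P + Q = (1, 2)


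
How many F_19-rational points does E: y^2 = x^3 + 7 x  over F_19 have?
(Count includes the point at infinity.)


For each x in F_19, count y with y^2 = x^3 + 7 x + 0 mod 19:
  x = 0: RHS = 0, y in [0]  -> 1 point(s)
  x = 4: RHS = 16, y in [4, 15]  -> 2 point(s)
  x = 6: RHS = 11, y in [7, 12]  -> 2 point(s)
  x = 8: RHS = 17, y in [6, 13]  -> 2 point(s)
  x = 10: RHS = 6, y in [5, 14]  -> 2 point(s)
  x = 12: RHS = 7, y in [8, 11]  -> 2 point(s)
  x = 14: RHS = 11, y in [7, 12]  -> 2 point(s)
  x = 16: RHS = 9, y in [3, 16]  -> 2 point(s)
  x = 17: RHS = 16, y in [4, 15]  -> 2 point(s)
  x = 18: RHS = 11, y in [7, 12]  -> 2 point(s)
Affine points: 19. Add the point at infinity: total = 20.

#E(F_19) = 20


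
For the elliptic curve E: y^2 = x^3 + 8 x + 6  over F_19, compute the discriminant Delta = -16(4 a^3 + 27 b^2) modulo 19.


4 a^3 + 27 b^2 = 4*8^3 + 27*6^2 = 2048 + 972 = 3020
Delta = -16 * (3020) = -48320
Delta mod 19 = 16

Delta = 16 (mod 19)


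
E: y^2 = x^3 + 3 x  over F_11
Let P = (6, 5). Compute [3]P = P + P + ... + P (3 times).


k = 3 = 11_2 (binary, LSB first: 11)
Double-and-add from P = (6, 5):
  bit 0 = 1: acc = O + (6, 5) = (6, 5)
  bit 1 = 1: acc = (6, 5) + (0, 0) = (6, 6)

3P = (6, 6)


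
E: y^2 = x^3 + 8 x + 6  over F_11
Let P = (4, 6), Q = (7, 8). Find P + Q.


P != Q, so use the chord formula.
s = (y2 - y1) / (x2 - x1) = (2) / (3) mod 11 = 8
x3 = s^2 - x1 - x2 mod 11 = 8^2 - 4 - 7 = 9
y3 = s (x1 - x3) - y1 mod 11 = 8 * (4 - 9) - 6 = 9

P + Q = (9, 9)


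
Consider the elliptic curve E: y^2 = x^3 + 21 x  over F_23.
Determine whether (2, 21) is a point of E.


Check whether y^2 = x^3 + 21 x + 0 (mod 23) for (x, y) = (2, 21).
LHS: y^2 = 21^2 mod 23 = 4
RHS: x^3 + 21 x + 0 = 2^3 + 21*2 + 0 mod 23 = 4
LHS = RHS

Yes, on the curve


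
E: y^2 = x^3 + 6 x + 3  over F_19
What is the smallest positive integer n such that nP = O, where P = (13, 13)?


Compute successive multiples of P until we hit O:
  1P = (13, 13)
  2P = (12, 6)
  3P = (5, 5)
  4P = (2, 17)
  5P = (9, 8)
  6P = (14, 0)
  7P = (9, 11)
  8P = (2, 2)
  ... (continuing to 12P)
  12P = O

ord(P) = 12


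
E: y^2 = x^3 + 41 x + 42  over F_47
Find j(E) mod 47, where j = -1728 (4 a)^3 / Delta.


Delta = -16(4 a^3 + 27 b^2) mod 47 = 16
-1728 * (4 a)^3 = -1728 * (4*41)^3 mod 47 = 28
j = 28 * 16^(-1) mod 47 = 37

j = 37 (mod 47)


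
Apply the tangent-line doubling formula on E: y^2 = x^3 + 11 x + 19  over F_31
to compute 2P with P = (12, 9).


Doubling: s = (3 x1^2 + a) / (2 y1)
s = (3*12^2 + 11) / (2*9) mod 31 = 16
x3 = s^2 - 2 x1 mod 31 = 16^2 - 2*12 = 15
y3 = s (x1 - x3) - y1 mod 31 = 16 * (12 - 15) - 9 = 5

2P = (15, 5)


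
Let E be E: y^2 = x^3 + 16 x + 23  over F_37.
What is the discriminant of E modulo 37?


4 a^3 + 27 b^2 = 4*16^3 + 27*23^2 = 16384 + 14283 = 30667
Delta = -16 * (30667) = -490672
Delta mod 37 = 22

Delta = 22 (mod 37)


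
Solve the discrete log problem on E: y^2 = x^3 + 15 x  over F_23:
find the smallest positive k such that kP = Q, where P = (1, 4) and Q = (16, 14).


Enumerate multiples of P until we hit Q = (16, 14):
  1P = (1, 4)
  2P = (16, 14)
Match found at i = 2.

k = 2


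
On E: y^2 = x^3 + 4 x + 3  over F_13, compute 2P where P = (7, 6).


k = 2 = 10_2 (binary, LSB first: 01)
Double-and-add from P = (7, 6):
  bit 0 = 0: acc unchanged = O
  bit 1 = 1: acc = O + (11, 0) = (11, 0)

2P = (11, 0)


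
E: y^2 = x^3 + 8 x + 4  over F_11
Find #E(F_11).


For each x in F_11, count y with y^2 = x^3 + 8 x + 4 mod 11:
  x = 0: RHS = 4, y in [2, 9]  -> 2 point(s)
  x = 3: RHS = 0, y in [0]  -> 1 point(s)
  x = 4: RHS = 1, y in [1, 10]  -> 2 point(s)
  x = 5: RHS = 4, y in [2, 9]  -> 2 point(s)
  x = 6: RHS = 4, y in [2, 9]  -> 2 point(s)
Affine points: 9. Add the point at infinity: total = 10.

#E(F_11) = 10


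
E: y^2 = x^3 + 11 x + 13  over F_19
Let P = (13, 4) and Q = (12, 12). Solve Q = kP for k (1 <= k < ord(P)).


Enumerate multiples of P until we hit Q = (12, 12):
  1P = (13, 4)
  2P = (2, 10)
  3P = (1, 5)
  4P = (12, 7)
  5P = (3, 4)
  6P = (3, 15)
  7P = (12, 12)
Match found at i = 7.

k = 7


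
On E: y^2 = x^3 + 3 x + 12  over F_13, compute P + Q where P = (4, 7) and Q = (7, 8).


P != Q, so use the chord formula.
s = (y2 - y1) / (x2 - x1) = (1) / (3) mod 13 = 9
x3 = s^2 - x1 - x2 mod 13 = 9^2 - 4 - 7 = 5
y3 = s (x1 - x3) - y1 mod 13 = 9 * (4 - 5) - 7 = 10

P + Q = (5, 10)


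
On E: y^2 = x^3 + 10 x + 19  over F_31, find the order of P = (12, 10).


Compute successive multiples of P until we hit O:
  1P = (12, 10)
  2P = (27, 15)
  3P = (30, 15)
  4P = (24, 28)
  5P = (5, 16)
  6P = (16, 20)
  7P = (17, 24)
  8P = (21, 2)
  ... (continuing to 36P)
  36P = O

ord(P) = 36


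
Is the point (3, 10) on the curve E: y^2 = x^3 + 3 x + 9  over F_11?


Check whether y^2 = x^3 + 3 x + 9 (mod 11) for (x, y) = (3, 10).
LHS: y^2 = 10^2 mod 11 = 1
RHS: x^3 + 3 x + 9 = 3^3 + 3*3 + 9 mod 11 = 1
LHS = RHS

Yes, on the curve


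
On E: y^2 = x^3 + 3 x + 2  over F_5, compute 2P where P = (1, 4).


Doubling: s = (3 x1^2 + a) / (2 y1)
s = (3*1^2 + 3) / (2*4) mod 5 = 2
x3 = s^2 - 2 x1 mod 5 = 2^2 - 2*1 = 2
y3 = s (x1 - x3) - y1 mod 5 = 2 * (1 - 2) - 4 = 4

2P = (2, 4)


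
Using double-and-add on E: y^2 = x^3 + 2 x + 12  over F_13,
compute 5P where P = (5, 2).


k = 5 = 101_2 (binary, LSB first: 101)
Double-and-add from P = (5, 2):
  bit 0 = 1: acc = O + (5, 2) = (5, 2)
  bit 1 = 0: acc unchanged = (5, 2)
  bit 2 = 1: acc = (5, 2) + (11, 0) = (0, 5)

5P = (0, 5)


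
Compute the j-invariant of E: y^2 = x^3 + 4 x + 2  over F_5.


Delta = -16(4 a^3 + 27 b^2) mod 5 = 1
-1728 * (4 a)^3 = -1728 * (4*4)^3 mod 5 = 2
j = 2 * 1^(-1) mod 5 = 2

j = 2 (mod 5)


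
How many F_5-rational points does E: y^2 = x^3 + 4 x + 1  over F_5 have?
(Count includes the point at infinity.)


For each x in F_5, count y with y^2 = x^3 + 4 x + 1 mod 5:
  x = 0: RHS = 1, y in [1, 4]  -> 2 point(s)
  x = 1: RHS = 1, y in [1, 4]  -> 2 point(s)
  x = 3: RHS = 0, y in [0]  -> 1 point(s)
  x = 4: RHS = 1, y in [1, 4]  -> 2 point(s)
Affine points: 7. Add the point at infinity: total = 8.

#E(F_5) = 8


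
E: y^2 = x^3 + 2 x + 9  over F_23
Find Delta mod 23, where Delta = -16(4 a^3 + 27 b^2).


4 a^3 + 27 b^2 = 4*2^3 + 27*9^2 = 32 + 2187 = 2219
Delta = -16 * (2219) = -35504
Delta mod 23 = 8

Delta = 8 (mod 23)


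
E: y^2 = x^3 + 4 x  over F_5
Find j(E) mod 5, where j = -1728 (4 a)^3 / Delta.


Delta = -16(4 a^3 + 27 b^2) mod 5 = 4
-1728 * (4 a)^3 = -1728 * (4*4)^3 mod 5 = 2
j = 2 * 4^(-1) mod 5 = 3

j = 3 (mod 5)


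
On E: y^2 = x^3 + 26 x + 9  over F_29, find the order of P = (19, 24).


Compute successive multiples of P until we hit O:
  1P = (19, 24)
  2P = (26, 7)
  3P = (26, 22)
  4P = (19, 5)
  5P = O

ord(P) = 5


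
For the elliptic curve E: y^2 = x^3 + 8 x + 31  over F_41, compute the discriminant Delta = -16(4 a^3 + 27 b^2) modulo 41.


4 a^3 + 27 b^2 = 4*8^3 + 27*31^2 = 2048 + 25947 = 27995
Delta = -16 * (27995) = -447920
Delta mod 41 = 5

Delta = 5 (mod 41)


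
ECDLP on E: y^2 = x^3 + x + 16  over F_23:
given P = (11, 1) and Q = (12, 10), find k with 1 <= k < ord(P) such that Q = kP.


Enumerate multiples of P until we hit Q = (12, 10):
  1P = (11, 1)
  2P = (5, 10)
  3P = (15, 5)
  4P = (21, 12)
  5P = (9, 15)
  6P = (6, 10)
  7P = (12, 10)
Match found at i = 7.

k = 7


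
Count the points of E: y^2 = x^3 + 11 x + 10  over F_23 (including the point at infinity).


For each x in F_23, count y with y^2 = x^3 + 11 x + 10 mod 23:
  x = 3: RHS = 1, y in [1, 22]  -> 2 point(s)
  x = 4: RHS = 3, y in [7, 16]  -> 2 point(s)
  x = 5: RHS = 6, y in [11, 12]  -> 2 point(s)
  x = 6: RHS = 16, y in [4, 19]  -> 2 point(s)
  x = 7: RHS = 16, y in [4, 19]  -> 2 point(s)
  x = 8: RHS = 12, y in [9, 14]  -> 2 point(s)
  x = 10: RHS = 16, y in [4, 19]  -> 2 point(s)
  x = 11: RHS = 13, y in [6, 17]  -> 2 point(s)
  x = 13: RHS = 4, y in [2, 21]  -> 2 point(s)
  x = 15: RHS = 8, y in [10, 13]  -> 2 point(s)
  x = 16: RHS = 4, y in [2, 21]  -> 2 point(s)
  x = 17: RHS = 4, y in [2, 21]  -> 2 point(s)
  x = 21: RHS = 3, y in [7, 16]  -> 2 point(s)
Affine points: 26. Add the point at infinity: total = 27.

#E(F_23) = 27


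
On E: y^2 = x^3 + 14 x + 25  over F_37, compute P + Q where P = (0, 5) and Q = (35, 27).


P != Q, so use the chord formula.
s = (y2 - y1) / (x2 - x1) = (22) / (35) mod 37 = 26
x3 = s^2 - x1 - x2 mod 37 = 26^2 - 0 - 35 = 12
y3 = s (x1 - x3) - y1 mod 37 = 26 * (0 - 12) - 5 = 16

P + Q = (12, 16)


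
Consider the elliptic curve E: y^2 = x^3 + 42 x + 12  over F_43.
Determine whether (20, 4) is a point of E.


Check whether y^2 = x^3 + 42 x + 12 (mod 43) for (x, y) = (20, 4).
LHS: y^2 = 4^2 mod 43 = 16
RHS: x^3 + 42 x + 12 = 20^3 + 42*20 + 12 mod 43 = 37
LHS != RHS

No, not on the curve


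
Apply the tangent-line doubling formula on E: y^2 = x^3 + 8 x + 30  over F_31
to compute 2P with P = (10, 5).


Doubling: s = (3 x1^2 + a) / (2 y1)
s = (3*10^2 + 8) / (2*5) mod 31 = 6
x3 = s^2 - 2 x1 mod 31 = 6^2 - 2*10 = 16
y3 = s (x1 - x3) - y1 mod 31 = 6 * (10 - 16) - 5 = 21

2P = (16, 21)


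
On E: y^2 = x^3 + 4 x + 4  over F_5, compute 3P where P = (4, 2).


k = 3 = 11_2 (binary, LSB first: 11)
Double-and-add from P = (4, 2):
  bit 0 = 1: acc = O + (4, 2) = (4, 2)
  bit 1 = 1: acc = (4, 2) + (1, 2) = (0, 3)

3P = (0, 3)


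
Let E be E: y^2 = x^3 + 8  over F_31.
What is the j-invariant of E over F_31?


Delta = -16(4 a^3 + 27 b^2) mod 31 = 4
-1728 * (4 a)^3 = -1728 * (4*0)^3 mod 31 = 0
j = 0 * 4^(-1) mod 31 = 0

j = 0 (mod 31)


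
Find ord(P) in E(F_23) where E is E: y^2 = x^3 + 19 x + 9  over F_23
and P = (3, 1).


Compute successive multiples of P until we hit O:
  1P = (3, 1)
  2P = (17, 22)
  3P = (11, 10)
  4P = (2, 3)
  5P = (22, 14)
  6P = (10, 16)
  7P = (16, 4)
  8P = (8, 12)
  ... (continuing to 31P)
  31P = O

ord(P) = 31


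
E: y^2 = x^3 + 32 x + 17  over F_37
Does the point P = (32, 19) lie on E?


Check whether y^2 = x^3 + 32 x + 17 (mod 37) for (x, y) = (32, 19).
LHS: y^2 = 19^2 mod 37 = 28
RHS: x^3 + 32 x + 17 = 32^3 + 32*32 + 17 mod 37 = 28
LHS = RHS

Yes, on the curve


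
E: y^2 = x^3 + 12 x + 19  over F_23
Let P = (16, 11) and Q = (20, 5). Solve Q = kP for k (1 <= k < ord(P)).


Enumerate multiples of P until we hit Q = (20, 5):
  1P = (16, 11)
  2P = (18, 8)
  3P = (20, 18)
  4P = (3, 6)
  5P = (10, 9)
  6P = (15, 20)
  7P = (4, 19)
  8P = (6, 13)
  9P = (13, 16)
  10P = (7, 20)
  11P = (1, 20)
  12P = (22, 11)
  13P = (8, 12)
  14P = (8, 11)
  15P = (22, 12)
  16P = (1, 3)
  17P = (7, 3)
  18P = (13, 7)
  19P = (6, 10)
  20P = (4, 4)
  21P = (15, 3)
  22P = (10, 14)
  23P = (3, 17)
  24P = (20, 5)
Match found at i = 24.

k = 24


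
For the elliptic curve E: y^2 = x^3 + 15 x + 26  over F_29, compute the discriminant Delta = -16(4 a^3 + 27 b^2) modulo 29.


4 a^3 + 27 b^2 = 4*15^3 + 27*26^2 = 13500 + 18252 = 31752
Delta = -16 * (31752) = -508032
Delta mod 29 = 19

Delta = 19 (mod 29)


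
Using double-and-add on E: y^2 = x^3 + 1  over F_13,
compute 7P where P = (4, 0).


k = 7 = 111_2 (binary, LSB first: 111)
Double-and-add from P = (4, 0):
  bit 0 = 1: acc = O + (4, 0) = (4, 0)
  bit 1 = 1: acc = (4, 0) + O = (4, 0)
  bit 2 = 1: acc = (4, 0) + O = (4, 0)

7P = (4, 0)


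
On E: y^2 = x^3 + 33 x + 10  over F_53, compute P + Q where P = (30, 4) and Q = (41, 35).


P != Q, so use the chord formula.
s = (y2 - y1) / (x2 - x1) = (31) / (11) mod 53 = 51
x3 = s^2 - x1 - x2 mod 53 = 51^2 - 30 - 41 = 39
y3 = s (x1 - x3) - y1 mod 53 = 51 * (30 - 39) - 4 = 14

P + Q = (39, 14)


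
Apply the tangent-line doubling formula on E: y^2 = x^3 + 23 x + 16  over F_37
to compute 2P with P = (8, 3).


Doubling: s = (3 x1^2 + a) / (2 y1)
s = (3*8^2 + 23) / (2*3) mod 37 = 5
x3 = s^2 - 2 x1 mod 37 = 5^2 - 2*8 = 9
y3 = s (x1 - x3) - y1 mod 37 = 5 * (8 - 9) - 3 = 29

2P = (9, 29)


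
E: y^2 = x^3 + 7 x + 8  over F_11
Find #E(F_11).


For each x in F_11, count y with y^2 = x^3 + 7 x + 8 mod 11:
  x = 1: RHS = 5, y in [4, 7]  -> 2 point(s)
  x = 3: RHS = 1, y in [1, 10]  -> 2 point(s)
  x = 4: RHS = 1, y in [1, 10]  -> 2 point(s)
  x = 5: RHS = 3, y in [5, 6]  -> 2 point(s)
  x = 7: RHS = 4, y in [2, 9]  -> 2 point(s)
  x = 8: RHS = 4, y in [2, 9]  -> 2 point(s)
  x = 10: RHS = 0, y in [0]  -> 1 point(s)
Affine points: 13. Add the point at infinity: total = 14.

#E(F_11) = 14


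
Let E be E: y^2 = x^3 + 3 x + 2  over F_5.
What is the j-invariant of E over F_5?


Delta = -16(4 a^3 + 27 b^2) mod 5 = 4
-1728 * (4 a)^3 = -1728 * (4*3)^3 mod 5 = 1
j = 1 * 4^(-1) mod 5 = 4

j = 4 (mod 5)


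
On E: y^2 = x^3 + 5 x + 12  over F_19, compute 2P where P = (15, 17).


Doubling: s = (3 x1^2 + a) / (2 y1)
s = (3*15^2 + 5) / (2*17) mod 19 = 1
x3 = s^2 - 2 x1 mod 19 = 1^2 - 2*15 = 9
y3 = s (x1 - x3) - y1 mod 19 = 1 * (15 - 9) - 17 = 8

2P = (9, 8)


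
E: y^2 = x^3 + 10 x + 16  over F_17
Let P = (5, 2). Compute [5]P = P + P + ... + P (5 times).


k = 5 = 101_2 (binary, LSB first: 101)
Double-and-add from P = (5, 2):
  bit 0 = 1: acc = O + (5, 2) = (5, 2)
  bit 1 = 0: acc unchanged = (5, 2)
  bit 2 = 1: acc = (5, 2) + (4, 16) = (0, 13)

5P = (0, 13)


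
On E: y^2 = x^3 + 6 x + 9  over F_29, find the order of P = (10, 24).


Compute successive multiples of P until we hit O:
  1P = (10, 24)
  2P = (22, 1)
  3P = (19, 15)
  4P = (1, 25)
  5P = (13, 15)
  6P = (15, 20)
  7P = (0, 26)
  8P = (26, 14)
  ... (continuing to 18P)
  18P = O

ord(P) = 18


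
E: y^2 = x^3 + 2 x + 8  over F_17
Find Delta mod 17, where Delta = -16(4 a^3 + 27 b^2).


4 a^3 + 27 b^2 = 4*2^3 + 27*8^2 = 32 + 1728 = 1760
Delta = -16 * (1760) = -28160
Delta mod 17 = 9

Delta = 9 (mod 17)


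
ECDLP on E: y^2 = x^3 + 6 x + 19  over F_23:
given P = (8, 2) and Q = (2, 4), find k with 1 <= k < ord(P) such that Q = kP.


Enumerate multiples of P until we hit Q = (2, 4):
  1P = (8, 2)
  2P = (2, 19)
  3P = (14, 15)
  4P = (14, 8)
  5P = (2, 4)
Match found at i = 5.

k = 5


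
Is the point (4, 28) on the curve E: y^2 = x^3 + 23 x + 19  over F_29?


Check whether y^2 = x^3 + 23 x + 19 (mod 29) for (x, y) = (4, 28).
LHS: y^2 = 28^2 mod 29 = 1
RHS: x^3 + 23 x + 19 = 4^3 + 23*4 + 19 mod 29 = 1
LHS = RHS

Yes, on the curve


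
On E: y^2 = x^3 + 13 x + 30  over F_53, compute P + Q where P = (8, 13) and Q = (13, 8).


P != Q, so use the chord formula.
s = (y2 - y1) / (x2 - x1) = (48) / (5) mod 53 = 52
x3 = s^2 - x1 - x2 mod 53 = 52^2 - 8 - 13 = 33
y3 = s (x1 - x3) - y1 mod 53 = 52 * (8 - 33) - 13 = 12

P + Q = (33, 12)


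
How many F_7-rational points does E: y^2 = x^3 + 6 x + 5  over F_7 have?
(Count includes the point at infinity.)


For each x in F_7, count y with y^2 = x^3 + 6 x + 5 mod 7:
  x = 2: RHS = 4, y in [2, 5]  -> 2 point(s)
  x = 3: RHS = 1, y in [1, 6]  -> 2 point(s)
  x = 4: RHS = 2, y in [3, 4]  -> 2 point(s)
Affine points: 6. Add the point at infinity: total = 7.

#E(F_7) = 7


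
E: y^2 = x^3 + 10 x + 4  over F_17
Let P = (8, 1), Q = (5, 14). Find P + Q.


P != Q, so use the chord formula.
s = (y2 - y1) / (x2 - x1) = (13) / (14) mod 17 = 7
x3 = s^2 - x1 - x2 mod 17 = 7^2 - 8 - 5 = 2
y3 = s (x1 - x3) - y1 mod 17 = 7 * (8 - 2) - 1 = 7

P + Q = (2, 7)


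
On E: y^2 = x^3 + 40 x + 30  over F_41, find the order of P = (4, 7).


Compute successive multiples of P until we hit O:
  1P = (4, 7)
  2P = (29, 35)
  3P = (29, 6)
  4P = (4, 34)
  5P = O

ord(P) = 5


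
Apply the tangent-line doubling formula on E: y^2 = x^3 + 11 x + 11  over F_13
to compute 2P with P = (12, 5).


Doubling: s = (3 x1^2 + a) / (2 y1)
s = (3*12^2 + 11) / (2*5) mod 13 = 4
x3 = s^2 - 2 x1 mod 13 = 4^2 - 2*12 = 5
y3 = s (x1 - x3) - y1 mod 13 = 4 * (12 - 5) - 5 = 10

2P = (5, 10)


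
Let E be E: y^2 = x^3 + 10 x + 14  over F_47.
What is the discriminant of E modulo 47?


4 a^3 + 27 b^2 = 4*10^3 + 27*14^2 = 4000 + 5292 = 9292
Delta = -16 * (9292) = -148672
Delta mod 47 = 36

Delta = 36 (mod 47)


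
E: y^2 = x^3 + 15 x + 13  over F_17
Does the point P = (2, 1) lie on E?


Check whether y^2 = x^3 + 15 x + 13 (mod 17) for (x, y) = (2, 1).
LHS: y^2 = 1^2 mod 17 = 1
RHS: x^3 + 15 x + 13 = 2^3 + 15*2 + 13 mod 17 = 0
LHS != RHS

No, not on the curve


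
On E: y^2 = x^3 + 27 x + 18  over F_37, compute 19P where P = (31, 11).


k = 19 = 10011_2 (binary, LSB first: 11001)
Double-and-add from P = (31, 11):
  bit 0 = 1: acc = O + (31, 11) = (31, 11)
  bit 1 = 1: acc = (31, 11) + (19, 29) = (17, 5)
  bit 2 = 0: acc unchanged = (17, 5)
  bit 3 = 0: acc unchanged = (17, 5)
  bit 4 = 1: acc = (17, 5) + (25, 1) = (23, 35)

19P = (23, 35)


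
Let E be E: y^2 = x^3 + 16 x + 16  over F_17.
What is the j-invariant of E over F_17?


Delta = -16(4 a^3 + 27 b^2) mod 17 = 6
-1728 * (4 a)^3 = -1728 * (4*16)^3 mod 17 = 7
j = 7 * 6^(-1) mod 17 = 4

j = 4 (mod 17)


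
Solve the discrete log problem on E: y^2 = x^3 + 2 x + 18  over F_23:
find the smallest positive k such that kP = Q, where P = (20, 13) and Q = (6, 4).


Enumerate multiples of P until we hit Q = (6, 4):
  1P = (20, 13)
  2P = (10, 7)
  3P = (9, 12)
  4P = (21, 12)
  5P = (6, 19)
  6P = (0, 8)
  7P = (16, 11)
  8P = (16, 12)
  9P = (0, 15)
  10P = (6, 4)
Match found at i = 10.

k = 10


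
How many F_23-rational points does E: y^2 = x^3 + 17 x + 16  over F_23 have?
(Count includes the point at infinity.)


For each x in F_23, count y with y^2 = x^3 + 17 x + 16 mod 23:
  x = 0: RHS = 16, y in [4, 19]  -> 2 point(s)
  x = 2: RHS = 12, y in [9, 14]  -> 2 point(s)
  x = 3: RHS = 2, y in [5, 18]  -> 2 point(s)
  x = 6: RHS = 12, y in [9, 14]  -> 2 point(s)
  x = 7: RHS = 18, y in [8, 15]  -> 2 point(s)
  x = 9: RHS = 1, y in [1, 22]  -> 2 point(s)
  x = 10: RHS = 13, y in [6, 17]  -> 2 point(s)
  x = 11: RHS = 16, y in [4, 19]  -> 2 point(s)
  x = 12: RHS = 16, y in [4, 19]  -> 2 point(s)
  x = 14: RHS = 8, y in [10, 13]  -> 2 point(s)
  x = 15: RHS = 12, y in [9, 14]  -> 2 point(s)
  x = 18: RHS = 13, y in [6, 17]  -> 2 point(s)
Affine points: 24. Add the point at infinity: total = 25.

#E(F_23) = 25


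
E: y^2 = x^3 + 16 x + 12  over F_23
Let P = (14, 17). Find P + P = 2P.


Doubling: s = (3 x1^2 + a) / (2 y1)
s = (3*14^2 + 16) / (2*17) mod 23 = 11
x3 = s^2 - 2 x1 mod 23 = 11^2 - 2*14 = 1
y3 = s (x1 - x3) - y1 mod 23 = 11 * (14 - 1) - 17 = 11

2P = (1, 11)


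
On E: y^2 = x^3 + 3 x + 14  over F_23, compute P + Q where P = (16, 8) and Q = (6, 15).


P != Q, so use the chord formula.
s = (y2 - y1) / (x2 - x1) = (7) / (13) mod 23 = 20
x3 = s^2 - x1 - x2 mod 23 = 20^2 - 16 - 6 = 10
y3 = s (x1 - x3) - y1 mod 23 = 20 * (16 - 10) - 8 = 20

P + Q = (10, 20)


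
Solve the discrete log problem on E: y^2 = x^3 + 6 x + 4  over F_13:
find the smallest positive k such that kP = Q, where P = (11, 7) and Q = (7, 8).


Enumerate multiples of P until we hit Q = (7, 8):
  1P = (11, 7)
  2P = (3, 7)
  3P = (12, 6)
  4P = (4, 12)
  5P = (7, 5)
  6P = (5, 9)
  7P = (0, 11)
  8P = (6, 3)
  9P = (6, 10)
  10P = (0, 2)
  11P = (5, 4)
  12P = (7, 8)
Match found at i = 12.

k = 12


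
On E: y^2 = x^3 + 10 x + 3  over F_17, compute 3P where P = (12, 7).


k = 3 = 11_2 (binary, LSB first: 11)
Double-and-add from P = (12, 7):
  bit 0 = 1: acc = O + (12, 7) = (12, 7)
  bit 1 = 1: acc = (12, 7) + (10, 10) = (10, 7)

3P = (10, 7)


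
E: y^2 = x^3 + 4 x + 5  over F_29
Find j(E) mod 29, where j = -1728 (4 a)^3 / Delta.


Delta = -16(4 a^3 + 27 b^2) mod 29 = 10
-1728 * (4 a)^3 = -1728 * (4*4)^3 mod 29 = 26
j = 26 * 10^(-1) mod 29 = 20

j = 20 (mod 29)


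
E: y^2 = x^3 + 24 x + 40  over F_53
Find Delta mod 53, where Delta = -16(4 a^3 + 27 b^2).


4 a^3 + 27 b^2 = 4*24^3 + 27*40^2 = 55296 + 43200 = 98496
Delta = -16 * (98496) = -1575936
Delta mod 53 = 19

Delta = 19 (mod 53)


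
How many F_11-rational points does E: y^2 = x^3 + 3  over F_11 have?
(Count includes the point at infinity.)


For each x in F_11, count y with y^2 = x^3 + 0 x + 3 mod 11:
  x = 0: RHS = 3, y in [5, 6]  -> 2 point(s)
  x = 1: RHS = 4, y in [2, 9]  -> 2 point(s)
  x = 2: RHS = 0, y in [0]  -> 1 point(s)
  x = 4: RHS = 1, y in [1, 10]  -> 2 point(s)
  x = 7: RHS = 5, y in [4, 7]  -> 2 point(s)
  x = 8: RHS = 9, y in [3, 8]  -> 2 point(s)
Affine points: 11. Add the point at infinity: total = 12.

#E(F_11) = 12


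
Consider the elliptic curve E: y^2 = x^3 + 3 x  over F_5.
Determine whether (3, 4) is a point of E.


Check whether y^2 = x^3 + 3 x + 0 (mod 5) for (x, y) = (3, 4).
LHS: y^2 = 4^2 mod 5 = 1
RHS: x^3 + 3 x + 0 = 3^3 + 3*3 + 0 mod 5 = 1
LHS = RHS

Yes, on the curve


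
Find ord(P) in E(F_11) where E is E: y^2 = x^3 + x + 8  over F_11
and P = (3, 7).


Compute successive multiples of P until we hit O:
  1P = (3, 7)
  2P = (9, 3)
  3P = (8, 0)
  4P = (9, 8)
  5P = (3, 4)
  6P = O

ord(P) = 6


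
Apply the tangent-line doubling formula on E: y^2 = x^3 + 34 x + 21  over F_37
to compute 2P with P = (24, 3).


Doubling: s = (3 x1^2 + a) / (2 y1)
s = (3*24^2 + 34) / (2*3) mod 37 = 10
x3 = s^2 - 2 x1 mod 37 = 10^2 - 2*24 = 15
y3 = s (x1 - x3) - y1 mod 37 = 10 * (24 - 15) - 3 = 13

2P = (15, 13)


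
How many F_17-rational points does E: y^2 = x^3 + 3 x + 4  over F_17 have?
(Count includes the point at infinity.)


For each x in F_17, count y with y^2 = x^3 + 3 x + 4 mod 17:
  x = 0: RHS = 4, y in [2, 15]  -> 2 point(s)
  x = 1: RHS = 8, y in [5, 12]  -> 2 point(s)
  x = 2: RHS = 1, y in [1, 16]  -> 2 point(s)
  x = 5: RHS = 8, y in [5, 12]  -> 2 point(s)
  x = 6: RHS = 0, y in [0]  -> 1 point(s)
  x = 8: RHS = 13, y in [8, 9]  -> 2 point(s)
  x = 11: RHS = 8, y in [5, 12]  -> 2 point(s)
  x = 12: RHS = 0, y in [0]  -> 1 point(s)
  x = 13: RHS = 13, y in [8, 9]  -> 2 point(s)
  x = 14: RHS = 2, y in [6, 11]  -> 2 point(s)
  x = 16: RHS = 0, y in [0]  -> 1 point(s)
Affine points: 19. Add the point at infinity: total = 20.

#E(F_17) = 20


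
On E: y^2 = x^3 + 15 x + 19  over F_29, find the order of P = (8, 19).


Compute successive multiples of P until we hit O:
  1P = (8, 19)
  2P = (20, 24)
  3P = (5, 4)
  4P = (12, 19)
  5P = (9, 10)
  6P = (6, 21)
  7P = (16, 18)
  8P = (10, 3)
  ... (continuing to 40P)
  40P = O

ord(P) = 40


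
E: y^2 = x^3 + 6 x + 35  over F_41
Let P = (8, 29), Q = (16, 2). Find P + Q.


P != Q, so use the chord formula.
s = (y2 - y1) / (x2 - x1) = (14) / (8) mod 41 = 12
x3 = s^2 - x1 - x2 mod 41 = 12^2 - 8 - 16 = 38
y3 = s (x1 - x3) - y1 mod 41 = 12 * (8 - 38) - 29 = 21

P + Q = (38, 21)


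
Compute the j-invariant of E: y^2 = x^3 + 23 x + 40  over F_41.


Delta = -16(4 a^3 + 27 b^2) mod 41 = 3
-1728 * (4 a)^3 = -1728 * (4*23)^3 mod 41 = 27
j = 27 * 3^(-1) mod 41 = 9

j = 9 (mod 41)


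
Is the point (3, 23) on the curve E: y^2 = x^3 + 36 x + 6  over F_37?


Check whether y^2 = x^3 + 36 x + 6 (mod 37) for (x, y) = (3, 23).
LHS: y^2 = 23^2 mod 37 = 11
RHS: x^3 + 36 x + 6 = 3^3 + 36*3 + 6 mod 37 = 30
LHS != RHS

No, not on the curve


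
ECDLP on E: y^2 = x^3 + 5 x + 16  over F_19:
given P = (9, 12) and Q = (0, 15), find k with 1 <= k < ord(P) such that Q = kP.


Enumerate multiples of P until we hit Q = (0, 15):
  1P = (9, 12)
  2P = (17, 13)
  3P = (4, 10)
  4P = (13, 13)
  5P = (3, 18)
  6P = (8, 6)
  7P = (0, 4)
  8P = (0, 15)
Match found at i = 8.

k = 8


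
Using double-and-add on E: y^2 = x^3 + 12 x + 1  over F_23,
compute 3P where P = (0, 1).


k = 3 = 11_2 (binary, LSB first: 11)
Double-and-add from P = (0, 1):
  bit 0 = 1: acc = O + (0, 1) = (0, 1)
  bit 1 = 1: acc = (0, 1) + (13, 13) = (5, 5)

3P = (5, 5)


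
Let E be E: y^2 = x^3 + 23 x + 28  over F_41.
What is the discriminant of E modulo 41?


4 a^3 + 27 b^2 = 4*23^3 + 27*28^2 = 48668 + 21168 = 69836
Delta = -16 * (69836) = -1117376
Delta mod 41 = 38

Delta = 38 (mod 41)


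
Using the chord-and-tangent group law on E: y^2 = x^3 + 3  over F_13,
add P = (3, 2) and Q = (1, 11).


P != Q, so use the chord formula.
s = (y2 - y1) / (x2 - x1) = (9) / (11) mod 13 = 2
x3 = s^2 - x1 - x2 mod 13 = 2^2 - 3 - 1 = 0
y3 = s (x1 - x3) - y1 mod 13 = 2 * (3 - 0) - 2 = 4

P + Q = (0, 4)


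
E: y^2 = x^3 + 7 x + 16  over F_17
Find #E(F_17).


For each x in F_17, count y with y^2 = x^3 + 7 x + 16 mod 17:
  x = 0: RHS = 16, y in [4, 13]  -> 2 point(s)
  x = 2: RHS = 4, y in [2, 15]  -> 2 point(s)
  x = 3: RHS = 13, y in [8, 9]  -> 2 point(s)
  x = 6: RHS = 2, y in [6, 11]  -> 2 point(s)
  x = 7: RHS = 0, y in [0]  -> 1 point(s)
  x = 9: RHS = 9, y in [3, 14]  -> 2 point(s)
  x = 10: RHS = 15, y in [7, 10]  -> 2 point(s)
  x = 11: RHS = 13, y in [8, 9]  -> 2 point(s)
  x = 12: RHS = 9, y in [3, 14]  -> 2 point(s)
  x = 13: RHS = 9, y in [3, 14]  -> 2 point(s)
  x = 14: RHS = 2, y in [6, 11]  -> 2 point(s)
  x = 16: RHS = 8, y in [5, 12]  -> 2 point(s)
Affine points: 23. Add the point at infinity: total = 24.

#E(F_17) = 24


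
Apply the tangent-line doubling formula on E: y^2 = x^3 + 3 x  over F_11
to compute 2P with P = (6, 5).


Doubling: s = (3 x1^2 + a) / (2 y1)
s = (3*6^2 + 3) / (2*5) mod 11 = 10
x3 = s^2 - 2 x1 mod 11 = 10^2 - 2*6 = 0
y3 = s (x1 - x3) - y1 mod 11 = 10 * (6 - 0) - 5 = 0

2P = (0, 0)


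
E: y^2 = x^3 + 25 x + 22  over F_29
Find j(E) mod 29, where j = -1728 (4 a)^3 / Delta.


Delta = -16(4 a^3 + 27 b^2) mod 29 = 9
-1728 * (4 a)^3 = -1728 * (4*25)^3 mod 29 = 3
j = 3 * 9^(-1) mod 29 = 10

j = 10 (mod 29)


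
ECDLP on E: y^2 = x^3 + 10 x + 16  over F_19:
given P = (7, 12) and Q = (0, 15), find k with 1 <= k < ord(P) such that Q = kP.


Enumerate multiples of P until we hit Q = (0, 15):
  1P = (7, 12)
  2P = (6, 8)
  3P = (3, 4)
  4P = (13, 14)
  5P = (16, 4)
  6P = (5, 1)
  7P = (4, 14)
  8P = (0, 15)
Match found at i = 8.

k = 8


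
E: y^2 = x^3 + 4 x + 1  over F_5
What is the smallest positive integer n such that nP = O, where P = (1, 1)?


Compute successive multiples of P until we hit O:
  1P = (1, 1)
  2P = (4, 1)
  3P = (0, 4)
  4P = (3, 0)
  5P = (0, 1)
  6P = (4, 4)
  7P = (1, 4)
  8P = O

ord(P) = 8


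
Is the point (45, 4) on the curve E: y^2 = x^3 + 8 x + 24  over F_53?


Check whether y^2 = x^3 + 8 x + 24 (mod 53) for (x, y) = (45, 4).
LHS: y^2 = 4^2 mod 53 = 16
RHS: x^3 + 8 x + 24 = 45^3 + 8*45 + 24 mod 53 = 31
LHS != RHS

No, not on the curve


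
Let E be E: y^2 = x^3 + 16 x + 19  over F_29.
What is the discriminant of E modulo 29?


4 a^3 + 27 b^2 = 4*16^3 + 27*19^2 = 16384 + 9747 = 26131
Delta = -16 * (26131) = -418096
Delta mod 29 = 26

Delta = 26 (mod 29)


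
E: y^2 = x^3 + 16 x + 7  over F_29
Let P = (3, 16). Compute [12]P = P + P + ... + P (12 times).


k = 12 = 1100_2 (binary, LSB first: 0011)
Double-and-add from P = (3, 16):
  bit 0 = 0: acc unchanged = O
  bit 1 = 0: acc unchanged = O
  bit 2 = 1: acc = O + (11, 21) = (11, 21)
  bit 3 = 1: acc = (11, 21) + (12, 19) = (10, 6)

12P = (10, 6)


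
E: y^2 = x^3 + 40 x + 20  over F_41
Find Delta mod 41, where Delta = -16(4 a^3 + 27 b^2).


4 a^3 + 27 b^2 = 4*40^3 + 27*20^2 = 256000 + 10800 = 266800
Delta = -16 * (266800) = -4268800
Delta mod 41 = 38

Delta = 38 (mod 41)


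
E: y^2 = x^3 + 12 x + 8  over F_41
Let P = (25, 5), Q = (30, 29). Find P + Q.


P != Q, so use the chord formula.
s = (y2 - y1) / (x2 - x1) = (24) / (5) mod 41 = 13
x3 = s^2 - x1 - x2 mod 41 = 13^2 - 25 - 30 = 32
y3 = s (x1 - x3) - y1 mod 41 = 13 * (25 - 32) - 5 = 27

P + Q = (32, 27)


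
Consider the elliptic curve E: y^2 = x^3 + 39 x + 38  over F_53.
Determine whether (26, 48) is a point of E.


Check whether y^2 = x^3 + 39 x + 38 (mod 53) for (x, y) = (26, 48).
LHS: y^2 = 48^2 mod 53 = 25
RHS: x^3 + 39 x + 38 = 26^3 + 39*26 + 38 mod 53 = 25
LHS = RHS

Yes, on the curve


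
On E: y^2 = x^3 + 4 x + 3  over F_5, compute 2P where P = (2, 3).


Doubling: s = (3 x1^2 + a) / (2 y1)
s = (3*2^2 + 4) / (2*3) mod 5 = 1
x3 = s^2 - 2 x1 mod 5 = 1^2 - 2*2 = 2
y3 = s (x1 - x3) - y1 mod 5 = 1 * (2 - 2) - 3 = 2

2P = (2, 2)


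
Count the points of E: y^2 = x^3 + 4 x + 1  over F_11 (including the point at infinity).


For each x in F_11, count y with y^2 = x^3 + 4 x + 1 mod 11:
  x = 0: RHS = 1, y in [1, 10]  -> 2 point(s)
  x = 4: RHS = 4, y in [2, 9]  -> 2 point(s)
  x = 5: RHS = 3, y in [5, 6]  -> 2 point(s)
  x = 7: RHS = 9, y in [3, 8]  -> 2 point(s)
Affine points: 8. Add the point at infinity: total = 9.

#E(F_11) = 9


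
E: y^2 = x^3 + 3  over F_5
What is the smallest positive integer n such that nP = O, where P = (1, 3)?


Compute successive multiples of P until we hit O:
  1P = (1, 3)
  2P = (2, 4)
  3P = (3, 0)
  4P = (2, 1)
  5P = (1, 2)
  6P = O

ord(P) = 6


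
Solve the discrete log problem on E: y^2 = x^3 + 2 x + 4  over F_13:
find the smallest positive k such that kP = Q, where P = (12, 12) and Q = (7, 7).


Enumerate multiples of P until we hit Q = (7, 7):
  1P = (12, 12)
  2P = (5, 3)
  3P = (8, 8)
  4P = (7, 6)
  5P = (10, 6)
  6P = (0, 11)
  7P = (2, 4)
  8P = (9, 6)
  9P = (9, 7)
  10P = (2, 9)
  11P = (0, 2)
  12P = (10, 7)
  13P = (7, 7)
Match found at i = 13.

k = 13


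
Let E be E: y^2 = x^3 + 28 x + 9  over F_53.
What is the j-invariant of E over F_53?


Delta = -16(4 a^3 + 27 b^2) mod 53 = 37
-1728 * (4 a)^3 = -1728 * (4*28)^3 mod 53 = 31
j = 31 * 37^(-1) mod 53 = 8

j = 8 (mod 53)


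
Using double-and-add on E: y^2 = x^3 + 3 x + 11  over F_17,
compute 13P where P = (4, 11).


k = 13 = 1101_2 (binary, LSB first: 1011)
Double-and-add from P = (4, 11):
  bit 0 = 1: acc = O + (4, 11) = (4, 11)
  bit 1 = 0: acc unchanged = (4, 11)
  bit 2 = 1: acc = (4, 11) + (7, 1) = (2, 5)
  bit 3 = 1: acc = (2, 5) + (1, 7) = (1, 10)

13P = (1, 10)


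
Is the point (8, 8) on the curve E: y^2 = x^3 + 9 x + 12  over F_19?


Check whether y^2 = x^3 + 9 x + 12 (mod 19) for (x, y) = (8, 8).
LHS: y^2 = 8^2 mod 19 = 7
RHS: x^3 + 9 x + 12 = 8^3 + 9*8 + 12 mod 19 = 7
LHS = RHS

Yes, on the curve


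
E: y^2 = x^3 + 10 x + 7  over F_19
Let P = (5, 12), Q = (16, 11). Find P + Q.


P != Q, so use the chord formula.
s = (y2 - y1) / (x2 - x1) = (18) / (11) mod 19 = 12
x3 = s^2 - x1 - x2 mod 19 = 12^2 - 5 - 16 = 9
y3 = s (x1 - x3) - y1 mod 19 = 12 * (5 - 9) - 12 = 16

P + Q = (9, 16)


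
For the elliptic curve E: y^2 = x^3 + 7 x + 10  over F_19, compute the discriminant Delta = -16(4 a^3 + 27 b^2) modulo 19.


4 a^3 + 27 b^2 = 4*7^3 + 27*10^2 = 1372 + 2700 = 4072
Delta = -16 * (4072) = -65152
Delta mod 19 = 18

Delta = 18 (mod 19)


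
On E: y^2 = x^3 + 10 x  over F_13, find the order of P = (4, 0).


Compute successive multiples of P until we hit O:
  1P = (4, 0)
  2P = O

ord(P) = 2


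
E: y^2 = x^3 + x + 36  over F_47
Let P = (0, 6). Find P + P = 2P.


Doubling: s = (3 x1^2 + a) / (2 y1)
s = (3*0^2 + 1) / (2*6) mod 47 = 4
x3 = s^2 - 2 x1 mod 47 = 4^2 - 2*0 = 16
y3 = s (x1 - x3) - y1 mod 47 = 4 * (0 - 16) - 6 = 24

2P = (16, 24)
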